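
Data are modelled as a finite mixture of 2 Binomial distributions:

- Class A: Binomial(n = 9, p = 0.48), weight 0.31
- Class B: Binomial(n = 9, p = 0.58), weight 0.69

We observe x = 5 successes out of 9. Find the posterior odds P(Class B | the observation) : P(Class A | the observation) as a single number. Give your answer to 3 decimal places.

The posterior odds equal the prior odds times the likelihood ratio: (w_i/w_j)·(f_i(x)/f_j(x)).
Evaluate each component's likelihood at the observed value:
  p_A = 0.234742
  p_B = 0.25734
Posterior odds = (w_B·p_B) / (w_A·p_A) = (0.69·0.25734) / (0.31·0.234742) = 0.177565 / 0.0727699 ≈ 2.440

2.440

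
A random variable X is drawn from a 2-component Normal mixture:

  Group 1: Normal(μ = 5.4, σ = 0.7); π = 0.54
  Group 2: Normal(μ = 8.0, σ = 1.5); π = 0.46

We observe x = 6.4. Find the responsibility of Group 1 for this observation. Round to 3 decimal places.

Posterior ∝ prior × likelihood, so P(k | x) ∝ w_k f_k(x); normalise over all components.
Normal densities:
  p_1 = 0.205426
  p_2 = 0.150575
Prior × likelihood for each component:
  w_1·p_1 = 0.54 × 0.205426 = 0.11093
  w_2·p_2 = 0.46 × 0.150575 = 0.0692646
Denominator: 0.11093 + 0.0692646 = 0.180194
Responsibility of Group 1: 0.11093 / 0.180194 ≈ 0.616

0.616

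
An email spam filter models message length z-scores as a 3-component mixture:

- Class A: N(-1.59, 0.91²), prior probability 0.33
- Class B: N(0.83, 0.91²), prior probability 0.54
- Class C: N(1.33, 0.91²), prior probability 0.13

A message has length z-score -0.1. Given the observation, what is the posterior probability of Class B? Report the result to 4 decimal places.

0.7206

The responsibility of component k is π_k f_k(x) divided by Σ_j π_j f_j(x).
Normal densities:
  L_A = (1/(0.91·√(2π)))·exp(−(-0.1−-1.59)²/(2·0.91²)) = 0.438398·exp(-1.34048) = 0.114738
  L_B = (1/(0.91·√(2π)))·exp(−(-0.1−0.83)²/(2·0.91²)) = 0.438398·exp(-0.52222) = 0.260059
  L_C = (1/(0.91·√(2π)))·exp(−(-0.1−1.33)²/(2·0.91²)) = 0.438398·exp(-1.23469) = 0.12754
Weight by the priors:
  π_A·L_A = 0.33 × 0.114738 = 0.0378635
  π_B·L_B = 0.54 × 0.260059 = 0.140432
  π_C·L_C = 0.13 × 0.12754 = 0.0165803
Evidence: 0.0378635 + 0.140432 + 0.0165803 = 0.194875
So the posterior for Class B is 0.140432 / 0.194875 ≈ 0.7206.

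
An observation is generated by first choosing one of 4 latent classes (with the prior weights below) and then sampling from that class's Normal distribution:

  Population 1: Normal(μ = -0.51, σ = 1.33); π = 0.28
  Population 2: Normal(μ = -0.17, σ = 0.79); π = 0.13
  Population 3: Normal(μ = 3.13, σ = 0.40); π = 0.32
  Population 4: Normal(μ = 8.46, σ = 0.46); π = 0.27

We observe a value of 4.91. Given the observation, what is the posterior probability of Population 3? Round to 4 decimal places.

0.4347

P(component k | x) = w_k·f_k(x) / marginal(x), where marginal(x) = Σ_j w_j·f_j(x).
Component likelihoods at x = 4.91:
  p_1 = (1/(1.33·√(2π)))·exp(−(4.91−-0.51)²/(2·1.33²)) = 0.299957·exp(-8.30358) = 7.4278e-05
  p_2 = (1/(0.79·√(2π)))·exp(−(4.91−-0.17)²/(2·0.79²)) = 0.504990·exp(-20.67489) = 5.30019e-10
  p_3 = (1/(0.40·√(2π)))·exp(−(4.91−3.13)²/(2·0.40²)) = 0.997356·exp(-9.90125) = 4.99795e-05
  p_4 = (1/(0.46·√(2π)))·exp(−(4.91−8.46)²/(2·0.46²)) = 0.867266·exp(-29.77906) = 1.01221e-13
Prior × likelihood for each component:
  w_1·p_1 = 0.28 × 7.4278e-05 = 2.07978e-05
  w_2·p_2 = 0.13 × 5.30019e-10 = 6.89025e-11
  w_3·p_3 = 0.32 × 4.99795e-05 = 1.59934e-05
  w_4·p_4 = 0.27 × 1.01221e-13 = 2.73296e-14
Marginal: 2.07978e-05 + 6.89025e-11 + 1.59934e-05 + 2.73296e-14 = 3.67913e-05
Responsibility of Population 3: 1.59934e-05 / 3.67913e-05 ≈ 0.4347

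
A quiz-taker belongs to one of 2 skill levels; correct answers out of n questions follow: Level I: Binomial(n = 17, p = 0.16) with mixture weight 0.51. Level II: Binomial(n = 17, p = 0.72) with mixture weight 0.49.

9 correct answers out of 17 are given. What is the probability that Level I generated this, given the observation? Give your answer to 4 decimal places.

0.0089

Apply Bayes' rule: the posterior for each component is proportional to its prior times its likelihood at x.
Evaluate each component's likelihood at the observed value:
  f_I = 0.000414094
  f_II = 0.0477575
Unnormalised posteriors:
  P(Z=I)·f_I = 0.51 × 0.000414094 = 0.000211188
  P(Z=II)·f_II = 0.49 × 0.0477575 = 0.0234012
Evidence: 0.000211188 + 0.0234012 = 0.0236124
P(Level I | the observation) = 0.000211188 / 0.0236124 ≈ 0.0089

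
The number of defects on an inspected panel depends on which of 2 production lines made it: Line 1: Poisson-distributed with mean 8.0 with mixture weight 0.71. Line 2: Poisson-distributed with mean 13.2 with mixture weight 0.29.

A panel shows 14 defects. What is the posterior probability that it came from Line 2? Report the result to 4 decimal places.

Posterior ∝ prior × likelihood, so P(k | x) ∝ P(Z=k) f_k(x); normalise over all components.
Poisson probabilities:
  p_1 = 0.0169237
  p_2 = 0.1035
Prior × likelihood for each component:
  P(Z=1)·p_1 = 0.71 × 0.0169237 = 0.0120158
  P(Z=2)·p_2 = 0.29 × 0.1035 = 0.0300149
Marginal: 0.0120158 + 0.0300149 = 0.0420308
P(Line 2 | data) = 0.0300149 / 0.0420308 ≈ 0.7141

0.7141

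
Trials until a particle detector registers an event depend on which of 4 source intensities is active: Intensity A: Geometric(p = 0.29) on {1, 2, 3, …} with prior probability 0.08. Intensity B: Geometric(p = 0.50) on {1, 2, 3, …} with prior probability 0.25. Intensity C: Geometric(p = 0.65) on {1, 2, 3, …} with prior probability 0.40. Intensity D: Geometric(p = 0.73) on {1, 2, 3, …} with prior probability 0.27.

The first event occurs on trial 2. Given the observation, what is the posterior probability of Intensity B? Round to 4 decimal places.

The responsibility of component k is P(Z=k) f_k(x) divided by Σ_j P(Z=j) f_j(x).
Geometric probabilities:
  L_A = 0.2059
  L_B = 0.25
  L_C = 0.2275
  L_D = 0.1971
Prior × likelihood for each component:
  P(Z=A)·L_A = 0.08 × 0.2059 = 0.016472
  P(Z=B)·L_B = 0.25 × 0.25 = 0.0625
  P(Z=C)·L_C = 0.40 × 0.2275 = 0.091
  P(Z=D)·L_D = 0.27 × 0.1971 = 0.053217
Marginal: 0.016472 + 0.0625 + 0.091 + 0.053217 = 0.223189
Responsibility of Intensity B: 0.0625 / 0.223189 ≈ 0.2800

0.2800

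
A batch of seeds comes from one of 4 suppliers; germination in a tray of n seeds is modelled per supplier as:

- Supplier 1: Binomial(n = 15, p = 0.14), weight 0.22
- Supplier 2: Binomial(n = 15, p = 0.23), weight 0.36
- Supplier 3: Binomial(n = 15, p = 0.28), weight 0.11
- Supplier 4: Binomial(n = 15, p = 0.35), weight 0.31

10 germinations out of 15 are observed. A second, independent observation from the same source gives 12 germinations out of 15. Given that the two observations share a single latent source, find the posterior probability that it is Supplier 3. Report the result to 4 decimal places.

Posterior ∝ prior × likelihood, so P(k | x) ∝ w_k f_k(x); normalise over all components.
Since both observations come from the same component, the likelihood for component k is f_k(x₁)·f_k(x₂).
  L_1 = [4.08628e-06] × [1.64075e-08] = 6.70457e-14
  L_2 = [0.000336734] × [4.55216e-06] = 1.53287e-09
  L_3 = [0.00172107] × [3.94371e-05] = 6.7874e-08
  L_4 = [0.00961175] × [0.000422248] = 4.05855e-06
Weight by the priors:
  w_1·L_1 = 0.22 × 6.70457e-14 = 1.47501e-14
  w_2·L_2 = 0.36 × 1.53287e-09 = 5.51833e-10
  w_3·L_3 = 0.11 × 6.7874e-08 = 7.46614e-09
  w_4·L_4 = 0.31 × 4.05855e-06 = 1.25815e-06
Marginal: 1.47501e-14 + 5.51833e-10 + 7.46614e-09 + 1.25815e-06 = 1.26617e-06
P(Supplier 3 | data) ≈ 0.0059

0.0059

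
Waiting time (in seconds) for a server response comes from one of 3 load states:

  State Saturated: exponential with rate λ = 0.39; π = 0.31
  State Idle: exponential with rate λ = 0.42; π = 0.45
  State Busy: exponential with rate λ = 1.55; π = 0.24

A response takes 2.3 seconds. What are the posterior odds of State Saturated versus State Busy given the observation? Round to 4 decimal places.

The posterior odds equal the prior odds times the likelihood ratio: (w_i/w_j)·(f_i(x)/f_j(x)).
Evaluate each component's likelihood at the observed value:
  p_Saturated = 0.39·e^(−0.39·2.3) = 0.39·e^(−0.8970) = 0.159039
  p_Idle = 0.42·e^(−0.42·2.3) = 0.42·e^(−0.9660) = 0.159853
  p_Busy = 1.55·e^(−1.55·2.3) = 1.55·e^(−3.5650) = 0.0438603
Posterior odds = (w_Saturated·p_Saturated) / (w_Busy·p_Busy) = (0.31·0.159039) / (0.24·0.0438603) = 0.049302 / 0.0105265 ≈ 4.6836

4.6836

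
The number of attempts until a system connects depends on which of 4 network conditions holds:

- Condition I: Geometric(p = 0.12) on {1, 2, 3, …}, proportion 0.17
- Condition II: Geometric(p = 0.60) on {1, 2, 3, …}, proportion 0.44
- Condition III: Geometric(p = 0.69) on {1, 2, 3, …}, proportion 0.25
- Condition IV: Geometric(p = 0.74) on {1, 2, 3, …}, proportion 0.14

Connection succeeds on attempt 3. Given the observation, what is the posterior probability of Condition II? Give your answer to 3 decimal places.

P(component k | x) = w_k·f_k(x) / marginal(x), where marginal(x) = Σ_j w_j·f_j(x).
Geometric probabilities:
  f_I = 0.092928
  f_II = 0.096
  f_III = 0.066309
  f_IV = 0.050024
Weight by the priors:
  w_I·f_I = 0.17 × 0.092928 = 0.0157978
  w_II·f_II = 0.44 × 0.096 = 0.04224
  w_III·f_III = 0.25 × 0.066309 = 0.0165773
  w_IV·f_IV = 0.14 × 0.050024 = 0.00700336
Evidence: 0.0157978 + 0.04224 + 0.0165773 + 0.00700336 = 0.0816184
So the posterior for Condition II is 0.04224 / 0.0816184 ≈ 0.518.

0.518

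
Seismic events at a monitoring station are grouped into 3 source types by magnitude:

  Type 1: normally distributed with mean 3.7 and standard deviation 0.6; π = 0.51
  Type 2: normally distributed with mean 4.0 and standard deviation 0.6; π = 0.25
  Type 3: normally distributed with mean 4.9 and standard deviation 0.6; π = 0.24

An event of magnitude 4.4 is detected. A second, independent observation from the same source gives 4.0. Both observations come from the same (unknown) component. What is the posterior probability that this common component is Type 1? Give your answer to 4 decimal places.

Posterior ∝ prior × likelihood, so P(k | x) ∝ π_k f_k(x); normalise over all components.
Since both observations come from the same component, the likelihood for component k is f_k(x₁)·f_k(x₂).
  f_1 = [(1/(0.6·√(2π)))·exp(−(4.4−3.7)²/(2·0.6²)) = 0.664904·exp(-0.68056) = 0.336664] × [0.586776] = 0.197546
  f_2 = [(1/(0.6·√(2π)))·exp(−(4.4−4.0)²/(2·0.6²)) = 0.664904·exp(-0.22222) = 0.532413] × [0.664904] = 0.354004
  f_3 = [(1/(0.6·√(2π)))·exp(−(4.4−4.9)²/(2·0.6²)) = 0.664904·exp(-0.34722) = 0.469853] × [0.215863] = 0.101424
Multiply by the mixture weights:
  π_1·f_1 = 0.51 × 0.197546 = 0.100749
  π_2·f_2 = 0.25 × 0.354004 = 0.0885009
  π_3·f_3 = 0.24 × 0.101424 = 0.0243417
Normaliser: 0.100749 + 0.0885009 + 0.0243417 = 0.213591
Responsibility of Type 1: 0.100749 / 0.213591 ≈ 0.4717

0.4717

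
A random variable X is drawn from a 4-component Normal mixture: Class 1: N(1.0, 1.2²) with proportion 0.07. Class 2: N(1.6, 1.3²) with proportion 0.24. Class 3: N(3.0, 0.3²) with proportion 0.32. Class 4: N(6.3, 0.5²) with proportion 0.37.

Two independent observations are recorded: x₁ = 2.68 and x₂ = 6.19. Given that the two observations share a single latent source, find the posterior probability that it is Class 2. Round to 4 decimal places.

The responsibility of component k is P(Z=k) f_k(x) divided by Σ_j P(Z=j) f_j(x).
Since both observations come from the same component, the likelihood for component k is f_k(x₁)·f_k(x₂).
  p_1 = [(1/(1.2·√(2π)))·exp(−(2.68−1.0)²/(2·1.2²)) = 0.332452·exp(-0.98000) = 0.124773] × [2.88306e-05] = 3.59728e-06
  p_2 = [(1/(1.3·√(2π)))·exp(−(2.68−1.6)²/(2·1.3²)) = 0.306879·exp(-0.34509) = 0.217318] × [0.000602473] = 0.000130928
  p_3 = [(1/(0.3·√(2π)))·exp(−(2.68−3.0)²/(2·0.3²)) = 1.329808·exp(-0.56889) = 0.752876] × [3.72763e-25] = 2.80644e-25
  p_4 = [(1/(0.5·√(2π)))·exp(−(2.68−6.3)²/(2·0.5²)) = 0.797885·exp(-26.20880) = 3.30828e-12] × [0.778808] = 2.57652e-12
Unnormalised posteriors:
  P(Z=1)·p_1 = 0.07 × 3.59728e-06 = 2.5181e-07
  P(Z=2)·p_2 = 0.24 × 0.000130928 = 3.14228e-05
  P(Z=3)·p_3 = 0.32 × 2.80644e-25 = 8.98062e-26
  P(Z=4)·p_4 = 0.37 × 2.57652e-12 = 9.53311e-13
Normaliser: 2.5181e-07 + 3.14228e-05 + 8.98062e-26 + 9.53311e-13 = 3.16746e-05
Responsibility of Class 2: 3.14228e-05 / 3.16746e-05 ≈ 0.9921

0.9921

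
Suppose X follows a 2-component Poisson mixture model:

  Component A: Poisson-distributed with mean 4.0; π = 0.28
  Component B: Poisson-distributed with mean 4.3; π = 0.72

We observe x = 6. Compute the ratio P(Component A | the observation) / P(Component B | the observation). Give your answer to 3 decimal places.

0.340

Only the two components matter; the odds are (π_i f_i(x)) / (π_j f_j(x)).
Component likelihoods at x = 6:
  p_A = 0.104196
  p_B = 0.119127
0.0291748 / 0.0857718 ≈ 0.340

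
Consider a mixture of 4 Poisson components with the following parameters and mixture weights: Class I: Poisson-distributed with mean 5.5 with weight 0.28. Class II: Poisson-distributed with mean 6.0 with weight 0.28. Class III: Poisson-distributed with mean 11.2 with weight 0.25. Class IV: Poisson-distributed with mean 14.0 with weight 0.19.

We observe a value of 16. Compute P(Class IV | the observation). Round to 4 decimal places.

0.6184

Posterior ∝ prior × likelihood, so P(k | x) ∝ P(Z=k) f_k(x); normalise over all components.
Component likelihoods at x = 16:
  L_I = e^(−5.5)·5.5^16/16! = 0.000136951
  L_II = e^(−6.0)·6.0^16/16! = 0.000334221
  L_III = e^(−11.2)·11.2^16/16! = 0.0400655
  L_IV = e^(−14.0)·14.0^16/16! = 0.0865578
Weight by the priors:
  P(Z=I)·L_I = 0.28 × 0.000136951 = 3.83462e-05
  P(Z=II)·L_II = 0.28 × 0.000334221 = 9.35818e-05
  P(Z=III)·L_III = 0.25 × 0.0400655 = 0.0100164
  P(Z=IV)·L_IV = 0.19 × 0.0865578 = 0.016446
Sum: 3.83462e-05 + 9.35818e-05 + 0.0100164 + 0.016446 = 0.0265943
So the posterior for Class IV is 0.016446 / 0.0265943 ≈ 0.6184.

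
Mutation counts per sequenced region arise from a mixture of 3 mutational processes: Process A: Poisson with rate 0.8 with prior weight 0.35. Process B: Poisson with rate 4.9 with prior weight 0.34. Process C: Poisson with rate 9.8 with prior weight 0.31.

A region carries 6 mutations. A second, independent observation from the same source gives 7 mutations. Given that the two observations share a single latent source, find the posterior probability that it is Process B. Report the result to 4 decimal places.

Apply Bayes' rule: the posterior for each component is proportional to its prior times its likelihood at x.
Since both observations come from the same component, the likelihood for component k is f_k(x₁)·f_k(x₂).
  p_A = [e^(−0.8)·0.8^6/6! = 0.000163596] × [1.86966e-05] = 3.05869e-09
  p_B = [e^(−4.9)·4.9^6/6! = 0.143153] × [0.100207] = 0.014345
  p_C = [e^(−9.8)·9.8^6/6! = 0.0682241] × [0.0955138] = 0.00651635
Multiply by the mixture weights:
  π_A·p_A = 0.35 × 3.05869e-09 = 1.07054e-09
  π_B·p_B = 0.34 × 0.014345 = 0.00487729
  π_C·p_C = 0.31 × 0.00651635 = 0.00202007
Marginal: 1.07054e-09 + 0.00487729 + 0.00202007 = 0.00689736
Responsibility of Process B: 0.00487729 / 0.00689736 ≈ 0.7071

0.7071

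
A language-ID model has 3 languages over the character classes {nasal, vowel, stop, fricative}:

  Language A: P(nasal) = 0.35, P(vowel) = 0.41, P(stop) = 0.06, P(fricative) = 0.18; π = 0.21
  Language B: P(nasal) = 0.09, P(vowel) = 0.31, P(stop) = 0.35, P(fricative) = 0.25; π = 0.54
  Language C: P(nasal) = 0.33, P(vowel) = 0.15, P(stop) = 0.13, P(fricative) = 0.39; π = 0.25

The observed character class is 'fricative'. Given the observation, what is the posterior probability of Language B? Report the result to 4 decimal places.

0.4994

By Bayes' theorem, P(k | x) = π_k f_k(x) / Σ_j π_j f_j(x).
Categorical probabilities:
  p_A = P(fricative | comp) = 0.18
  p_B = P(fricative | comp) = 0.25
  p_C = P(fricative | comp) = 0.39
Multiply by the mixture weights:
  π_A·p_A = 0.21 × 0.18 = 0.0378
  π_B·p_B = 0.54 × 0.25 = 0.135
  π_C·p_C = 0.25 × 0.39 = 0.0975
Denominator: 0.0378 + 0.135 + 0.0975 = 0.2703
P(Language B | the observation) = 0.135 / 0.2703 ≈ 0.4994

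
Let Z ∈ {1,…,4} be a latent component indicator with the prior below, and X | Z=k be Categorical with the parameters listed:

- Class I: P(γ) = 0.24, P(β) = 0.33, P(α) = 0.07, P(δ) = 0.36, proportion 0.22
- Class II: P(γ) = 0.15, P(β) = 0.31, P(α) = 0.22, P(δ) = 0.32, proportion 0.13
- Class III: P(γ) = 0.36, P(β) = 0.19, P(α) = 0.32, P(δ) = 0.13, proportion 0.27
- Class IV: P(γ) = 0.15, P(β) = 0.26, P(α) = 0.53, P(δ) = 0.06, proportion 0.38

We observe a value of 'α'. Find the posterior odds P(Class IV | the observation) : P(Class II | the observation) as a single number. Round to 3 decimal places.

Since P(k|x) ∝ w_k f_k(x), the posterior odds are w_i f_i(x) / (w_j f_j(x)).
Evaluate each component's likelihood at the observed value:
  L_I = P(α | comp) = 0.07
  L_II = P(α | comp) = 0.22
  L_III = P(α | comp) = 0.32
  L_IV = P(α | comp) = 0.53
Odds = (0.38/0.13) × (0.53/0.22) = 2.92308 × 2.40909 ≈ 7.042

7.042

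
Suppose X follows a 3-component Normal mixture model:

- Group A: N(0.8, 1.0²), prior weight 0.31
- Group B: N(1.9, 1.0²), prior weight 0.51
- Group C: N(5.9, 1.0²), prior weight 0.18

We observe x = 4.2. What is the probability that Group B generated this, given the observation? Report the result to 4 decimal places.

0.4549

By Bayes' theorem, P(k | x) = w_k f_k(x) / Σ_j w_j f_j(x).
Component likelihoods at x = 4.2:
  L_A = (1/(1.0·√(2π)))·exp(−(4.2−0.8)²/(2·1.0²)) = 0.398942·exp(-5.78000) = 0.00123222
  L_B = (1/(1.0·√(2π)))·exp(−(4.2−1.9)²/(2·1.0²)) = 0.398942·exp(-2.64500) = 0.028327
  L_C = (1/(1.0·√(2π)))·exp(−(4.2−5.9)²/(2·1.0²)) = 0.398942·exp(-1.44500) = 0.0940491
Multiply by the mixture weights:
  w_A·L_A = 0.31 × 0.00123222 = 0.000381988
  w_B·L_B = 0.51 × 0.028327 = 0.0144468
  w_C·L_C = 0.18 × 0.0940491 = 0.0169288
Evidence: 0.000381988 + 0.0144468 + 0.0169288 = 0.0317576
P(Group B | 4.2) ≈ 0.4549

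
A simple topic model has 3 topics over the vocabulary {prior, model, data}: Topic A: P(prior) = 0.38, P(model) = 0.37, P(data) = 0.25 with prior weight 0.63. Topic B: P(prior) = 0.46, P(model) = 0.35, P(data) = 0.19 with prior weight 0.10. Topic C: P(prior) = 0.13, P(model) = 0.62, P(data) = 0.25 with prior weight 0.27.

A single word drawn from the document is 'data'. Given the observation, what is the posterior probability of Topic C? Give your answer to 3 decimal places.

Apply Bayes' rule: the posterior for each component is proportional to its prior times its likelihood at x.
Evaluate each component's likelihood at the observed value:
  p_A = 0.25
  p_B = 0.19
  p_C = 0.25
Prior × likelihood for each component:
  π_A·p_A = 0.63 × 0.25 = 0.1575
  π_B·p_B = 0.10 × 0.19 = 0.019
  π_C·p_C = 0.27 × 0.25 = 0.0675
Evidence: 0.1575 + 0.019 + 0.0675 = 0.244
So the posterior for Topic C is 0.0675 / 0.244 ≈ 0.277.

0.277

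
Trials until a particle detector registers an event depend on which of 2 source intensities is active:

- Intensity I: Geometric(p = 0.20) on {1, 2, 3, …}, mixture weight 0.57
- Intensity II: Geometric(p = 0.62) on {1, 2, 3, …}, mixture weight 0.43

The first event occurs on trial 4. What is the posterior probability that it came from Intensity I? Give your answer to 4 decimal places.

P(component k | x) = π_k·f_k(x) / marginal(x), where marginal(x) = Σ_j π_j·f_j(x).
Component likelihoods at x = 4:
  p_I = 0.1024
  p_II = 0.0340206
Multiply by the mixture weights:
  π_I·p_I = 0.57 × 0.1024 = 0.058368
  π_II·p_II = 0.43 × 0.0340206 = 0.0146289
Marginal: 0.058368 + 0.0146289 = 0.0729969
P(Intensity I | the observation) = 0.058368 / 0.0729969 ≈ 0.7996

0.7996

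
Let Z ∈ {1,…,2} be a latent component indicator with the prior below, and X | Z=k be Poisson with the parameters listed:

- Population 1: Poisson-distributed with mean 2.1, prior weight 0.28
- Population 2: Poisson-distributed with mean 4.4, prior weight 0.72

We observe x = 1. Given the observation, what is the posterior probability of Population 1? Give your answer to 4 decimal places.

0.6493

P(component k | x) = π_k·f_k(x) / marginal(x), where marginal(x) = Σ_j π_j·f_j(x).
Component likelihoods at x = 1:
  p_1 = e^(−2.1)·2.1^1/1! = 0.257158
  p_2 = e^(−4.4)·4.4^1/1! = 0.0540203
Weight by the priors:
  π_1·p_1 = 0.28 × 0.257158 = 0.0720044
  π_2·p_2 = 0.72 × 0.0540203 = 0.0388946
Marginal: 0.0720044 + 0.0388946 = 0.110899
P(Population 1 | 1) = 0.0720044 / 0.110899 ≈ 0.6493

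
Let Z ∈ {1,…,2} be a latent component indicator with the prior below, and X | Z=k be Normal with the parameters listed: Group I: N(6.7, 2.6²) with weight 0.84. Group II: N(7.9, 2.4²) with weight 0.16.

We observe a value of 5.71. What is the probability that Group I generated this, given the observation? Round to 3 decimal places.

0.872

The responsibility of component k is P(Z=k) f_k(x) divided by Σ_j P(Z=j) f_j(x).
Evaluate each component's likelihood at the observed value:
  L_I = (1/(2.6·√(2π)))·exp(−(5.71−6.7)²/(2·2.6²)) = 0.153439·exp(-0.07249) = 0.14271
  L_II = (1/(2.4·√(2π)))·exp(−(5.71−7.9)²/(2·2.4²)) = 0.166226·exp(-0.41633) = 0.10962
Unnormalised posteriors:
  P(Z=I)·L_I = 0.84 × 0.14271 = 0.119876
  P(Z=II)·L_II = 0.16 × 0.10962 = 0.0175392
Marginal: 0.119876 + 0.0175392 = 0.137415
P(Group I | data) = 0.119876 / 0.137415 ≈ 0.872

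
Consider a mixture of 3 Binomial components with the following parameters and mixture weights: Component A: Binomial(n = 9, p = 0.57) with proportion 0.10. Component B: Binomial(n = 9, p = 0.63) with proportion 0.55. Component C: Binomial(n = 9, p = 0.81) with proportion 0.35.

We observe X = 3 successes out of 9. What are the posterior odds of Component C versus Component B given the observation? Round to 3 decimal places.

Posterior odds = (π_i f_i(x)) / (π_j f_j(x)); the normalising sum cancels.
Evaluate each component's likelihood at the observed value:
  L_A = 0.0983365
  L_B = 0.0538904
  L_C = 0.00210018
0.000735062 / 0.0296397 ≈ 0.025

0.025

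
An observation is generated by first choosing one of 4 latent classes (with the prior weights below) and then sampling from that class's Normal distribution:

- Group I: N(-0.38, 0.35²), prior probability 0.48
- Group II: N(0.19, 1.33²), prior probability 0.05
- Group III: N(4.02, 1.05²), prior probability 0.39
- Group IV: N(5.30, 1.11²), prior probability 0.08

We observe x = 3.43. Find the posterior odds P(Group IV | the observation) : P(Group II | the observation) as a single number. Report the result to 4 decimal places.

9.0161

Posterior odds = (π_i f_i(x)) / (π_j f_j(x)); the normalising sum cancels.
Component likelihoods at x = 3.43:
  p_I = 2.11427e-26
  p_II = 0.0154309
  p_III = 0.324459
  p_IV = 0.0869537
0.00695629 / 0.000771543 ≈ 9.0161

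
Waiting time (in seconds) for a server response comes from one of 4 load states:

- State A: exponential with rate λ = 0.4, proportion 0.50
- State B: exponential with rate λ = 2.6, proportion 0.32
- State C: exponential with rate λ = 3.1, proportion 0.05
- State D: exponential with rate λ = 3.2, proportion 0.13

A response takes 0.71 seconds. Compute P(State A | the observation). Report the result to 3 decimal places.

0.440

By Bayes' theorem, P(k | x) = P(Z=k) f_k(x) / Σ_j P(Z=j) f_j(x).
Exponential densities:
  p_A = 0.4·e^(−0.4·0.71) = 0.4·e^(−0.2840) = 0.301107
  p_B = 2.6·e^(−2.6·0.71) = 2.6·e^(−1.8460) = 0.410455
  p_C = 3.1·e^(−3.1·0.71) = 3.1·e^(−2.2010) = 0.343146
  p_D = 3.2·e^(−3.2·0.71) = 3.2·e^(−2.2720) = 0.329938
Weight by the priors:
  P(Z=A)·p_A = 0.50 × 0.301107 = 0.150553
  P(Z=B)·p_B = 0.32 × 0.410455 = 0.131346
  P(Z=C)·p_C = 0.05 × 0.343146 = 0.0171573
  P(Z=D)·p_D = 0.13 × 0.329938 = 0.042892
Denominator: 0.150553 + 0.131346 + 0.0171573 + 0.042892 = 0.341948
Responsibility of State A: 0.150553 / 0.341948 ≈ 0.440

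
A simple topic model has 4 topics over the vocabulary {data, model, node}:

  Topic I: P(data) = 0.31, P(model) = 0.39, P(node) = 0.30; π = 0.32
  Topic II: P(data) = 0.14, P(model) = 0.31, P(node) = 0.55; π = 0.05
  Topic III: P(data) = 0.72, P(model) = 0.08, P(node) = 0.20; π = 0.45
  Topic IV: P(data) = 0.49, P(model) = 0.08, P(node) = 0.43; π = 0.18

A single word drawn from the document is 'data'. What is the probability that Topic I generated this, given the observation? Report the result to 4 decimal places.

Posterior ∝ prior × likelihood, so P(k | x) ∝ π_k f_k(x); normalise over all components.
Component likelihoods at x = 'data':
  L_I = 0.31
  L_II = 0.14
  L_III = 0.72
  L_IV = 0.49
Unnormalised posteriors:
  π_I·L_I = 0.32 × 0.31 = 0.0992
  π_II·L_II = 0.05 × 0.14 = 0.007
  π_III·L_III = 0.45 × 0.72 = 0.324
  π_IV·L_IV = 0.18 × 0.49 = 0.0882
Normaliser: 0.0992 + 0.007 + 0.324 + 0.0882 = 0.5184
P(Topic I | data) = 0.0992 / 0.5184 ≈ 0.1914

0.1914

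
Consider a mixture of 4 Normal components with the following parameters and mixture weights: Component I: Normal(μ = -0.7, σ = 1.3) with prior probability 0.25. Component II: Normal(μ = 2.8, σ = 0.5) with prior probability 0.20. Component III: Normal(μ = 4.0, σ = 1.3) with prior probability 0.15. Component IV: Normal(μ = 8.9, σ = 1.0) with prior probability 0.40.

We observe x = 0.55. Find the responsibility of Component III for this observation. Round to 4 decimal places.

Posterior ∝ prior × likelihood, so P(k | x) ∝ π_k f_k(x); normalise over all components.
Normal densities:
  L_I = (1/(1.3·√(2π)))·exp(−(0.55−-0.7)²/(2·1.3²)) = 0.306879·exp(-0.46228) = 0.193287
  L_II = (1/(0.5·√(2π)))·exp(−(0.55−2.8)²/(2·0.5²)) = 0.797885·exp(-10.12500) = 3.19675e-05
  L_III = (1/(1.3·√(2π)))·exp(−(0.55−4.0)²/(2·1.3²)) = 0.306879·exp(-3.52145) = 0.00907028
  L_IV = (1/(1.0·√(2π)))·exp(−(0.55−8.9)²/(2·1.0²)) = 0.398942·exp(-34.86125) = 2.88976e-16
Multiply by the mixture weights:
  π_I·L_I = 0.25 × 0.193287 = 0.0483217
  π_II·L_II = 0.20 × 3.19675e-05 = 6.3935e-06
  π_III·L_III = 0.15 × 0.00907028 = 0.00136054
  π_IV·L_IV = 0.40 × 2.88976e-16 = 1.1559e-16
Sum: 0.0483217 + 6.3935e-06 + 0.00136054 + 1.1559e-16 = 0.0496886
P(Component III | data) = 0.00136054 / 0.0496886 ≈ 0.0274

0.0274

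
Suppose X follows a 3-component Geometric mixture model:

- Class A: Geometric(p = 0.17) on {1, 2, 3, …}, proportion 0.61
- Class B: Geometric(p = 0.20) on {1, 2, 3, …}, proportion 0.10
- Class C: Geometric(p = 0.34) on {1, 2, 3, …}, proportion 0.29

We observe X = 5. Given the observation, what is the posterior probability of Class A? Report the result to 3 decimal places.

Apply Bayes' rule: the posterior for each component is proportional to its prior times its likelihood at x.
Component likelihoods at x = 5:
  L_A = 0.17·(1−0.17)^4 = 0.17·0.474583 = 0.0806791
  L_B = 0.20·(1−0.20)^4 = 0.20·0.4096 = 0.08192
  L_C = 0.34·(1−0.34)^4 = 0.34·0.189747 = 0.0645141
Multiply by the mixture weights:
  π_A·L_A = 0.61 × 0.0806791 = 0.0492143
  π_B·L_B = 0.10 × 0.08192 = 0.008192
  π_C·L_C = 0.29 × 0.0645141 = 0.0187091
Sum: 0.0492143 + 0.008192 + 0.0187091 = 0.0761154
Responsibility of Class A: 0.0492143 / 0.0761154 ≈ 0.647

0.647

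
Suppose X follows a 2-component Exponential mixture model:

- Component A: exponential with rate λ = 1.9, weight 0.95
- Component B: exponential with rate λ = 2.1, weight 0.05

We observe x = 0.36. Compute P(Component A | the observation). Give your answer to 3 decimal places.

Apply Bayes' rule: the posterior for each component is proportional to its prior times its likelihood at x.
Component likelihoods at x = 0.36:
  f_A = 1.9·e^(−1.9·0.36) = 1.9·e^(−0.6840) = 0.95873
  f_B = 2.1·e^(−2.1·0.36) = 2.1·e^(−0.7560) = 0.986036
Unnormalised posteriors:
  w_A·f_A = 0.95 × 0.95873 = 0.910793
  w_B·f_B = 0.05 × 0.986036 = 0.0493018
Evidence: 0.910793 + 0.0493018 = 0.960095
P(Component A | x) ≈ 0.949

0.949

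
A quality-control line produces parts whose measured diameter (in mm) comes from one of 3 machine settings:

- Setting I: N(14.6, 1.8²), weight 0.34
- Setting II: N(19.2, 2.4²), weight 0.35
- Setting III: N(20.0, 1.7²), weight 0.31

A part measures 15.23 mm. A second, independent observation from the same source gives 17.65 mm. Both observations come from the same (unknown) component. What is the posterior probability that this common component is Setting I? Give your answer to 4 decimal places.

Apply Bayes' rule: the posterior for each component is proportional to its prior times its likelihood at x.
Since both observations come from the same component, the likelihood for component k is f_k(x₁)·f_k(x₂).
  L_I = [0.208467] × [0.0527445] = 0.0109955
  L_II = [0.0423181] × [0.134936] = 0.00571022
  L_III = [0.00458001] × [0.090264] = 0.00041341
Prior × likelihood for each component:
  π_I·L_I = 0.34 × 0.0109955 = 0.00373846
  π_II·L_II = 0.35 × 0.00571022 = 0.00199858
  π_III·L_III = 0.31 × 0.00041341 = 0.000128157
Normaliser: 0.00373846 + 0.00199858 + 0.000128157 = 0.00586519
Responsibility of Setting I: 0.00373846 / 0.00586519 ≈ 0.6374

0.6374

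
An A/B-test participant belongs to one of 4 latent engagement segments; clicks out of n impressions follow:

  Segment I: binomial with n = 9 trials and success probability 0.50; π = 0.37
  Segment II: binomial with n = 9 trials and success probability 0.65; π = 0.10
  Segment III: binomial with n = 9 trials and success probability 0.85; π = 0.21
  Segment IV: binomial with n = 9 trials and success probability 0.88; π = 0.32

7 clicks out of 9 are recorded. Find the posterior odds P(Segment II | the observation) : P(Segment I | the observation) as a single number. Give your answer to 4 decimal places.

0.8310

Posterior odds = (w_i f_i(x)) / (w_j f_j(x)); the normalising sum cancels.
Binomial probabilities:
  L_I = C(9,7)·0.50^7·0.50^2 = 36·0.0078125·0.25 = 0.0703125
  L_II = C(9,7)·0.65^7·0.35^2 = 36·0.0490223·0.1225 = 0.216188
  L_III = C(9,7)·0.85^7·0.15^2 = 36·0.320577·0.0225 = 0.259667
  L_IV = C(9,7)·0.88^7·0.12^2 = 36·0.408676·0.0144 = 0.211857
0.0216188 / 0.0260156 ≈ 0.8310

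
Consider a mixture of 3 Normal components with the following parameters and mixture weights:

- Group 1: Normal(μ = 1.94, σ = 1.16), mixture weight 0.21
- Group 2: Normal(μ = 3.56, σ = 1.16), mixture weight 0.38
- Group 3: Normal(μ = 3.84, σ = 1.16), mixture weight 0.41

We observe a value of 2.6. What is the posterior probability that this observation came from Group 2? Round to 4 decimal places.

0.3968

Apply Bayes' rule: the posterior for each component is proportional to its prior times its likelihood at x.
Component likelihoods at x = 2.6:
  p_1 = (1/(1.16·√(2π)))·exp(−(2.6−1.94)²/(2·1.16²)) = 0.343916·exp(-0.16186) = 0.292521
  p_2 = (1/(1.16·√(2π)))·exp(−(2.6−3.56)²/(2·1.16²)) = 0.343916·exp(-0.34245) = 0.24419
  p_3 = (1/(1.16·√(2π)))·exp(−(2.6−3.84)²/(2·1.16²)) = 0.343916·exp(-0.57134) = 0.194232
Unnormalised posteriors:
  w_1·p_1 = 0.21 × 0.292521 = 0.0614294
  w_2·p_2 = 0.38 × 0.24419 = 0.0927923
  w_3·p_3 = 0.41 × 0.194232 = 0.0796351
Denominator: 0.0614294 + 0.0927923 + 0.0796351 = 0.233857
So the posterior for Group 2 is 0.0927923 / 0.233857 ≈ 0.3968.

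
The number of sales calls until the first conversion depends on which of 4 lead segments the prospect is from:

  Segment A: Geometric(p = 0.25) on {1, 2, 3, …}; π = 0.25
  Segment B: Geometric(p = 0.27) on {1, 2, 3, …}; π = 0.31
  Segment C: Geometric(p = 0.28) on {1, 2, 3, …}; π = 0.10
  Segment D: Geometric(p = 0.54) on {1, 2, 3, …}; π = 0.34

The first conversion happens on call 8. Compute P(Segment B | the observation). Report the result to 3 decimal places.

0.436

By Bayes' theorem, P(k | x) = π_k f_k(x) / Σ_j π_j f_j(x).
Evaluate each component's likelihood at the observed value:
  p_A = 0.033371
  p_B = 0.029828
  p_C = 0.0280857
  p_D = 0.00235342
Unnormalised posteriors:
  π_A·p_A = 0.25 × 0.033371 = 0.00834274
  π_B·p_B = 0.31 × 0.029828 = 0.00924667
  π_C·p_C = 0.10 × 0.0280857 = 0.00280857
  π_D·p_D = 0.34 × 0.00235342 = 0.000800161
Marginal: 0.00834274 + 0.00924667 + 0.00280857 + 0.000800161 = 0.0211981
P(Segment B | 8) = 0.00924667 / 0.0211981 ≈ 0.436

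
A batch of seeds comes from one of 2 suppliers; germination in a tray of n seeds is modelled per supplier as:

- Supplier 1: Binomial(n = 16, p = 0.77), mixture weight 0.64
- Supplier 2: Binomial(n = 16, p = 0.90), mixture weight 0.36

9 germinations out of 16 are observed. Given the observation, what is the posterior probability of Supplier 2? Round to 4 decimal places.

0.0067

Posterior ∝ prior × likelihood, so P(k | x) ∝ π_k f_k(x); normalise over all components.
Binomial probabilities:
  L_1 = C(16,9)·0.77^9·0.23^7 = 11440·0.0951517·3.40483e-05 = 0.0370627
  L_2 = C(16,9)·0.90^9·0.10^7 = 11440·0.38742·1e-07 = 0.000443209
Prior × likelihood for each component:
  π_1·L_1 = 0.64 × 0.0370627 = 0.0237201
  π_2·L_2 = 0.36 × 0.000443209 = 0.000159555
Normaliser: 0.0237201 + 0.000159555 = 0.0238797
P(Supplier 2 | data) = 0.000159555 / 0.0238797 ≈ 0.0067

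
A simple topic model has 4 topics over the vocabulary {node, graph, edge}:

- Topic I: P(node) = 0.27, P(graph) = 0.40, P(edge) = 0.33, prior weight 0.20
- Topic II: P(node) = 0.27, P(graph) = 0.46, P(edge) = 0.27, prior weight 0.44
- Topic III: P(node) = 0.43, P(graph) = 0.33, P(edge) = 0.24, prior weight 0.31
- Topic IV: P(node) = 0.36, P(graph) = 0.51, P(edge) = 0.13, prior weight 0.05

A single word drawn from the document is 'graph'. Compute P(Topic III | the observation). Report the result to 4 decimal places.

P(component k | x) = π_k·f_k(x) / marginal(x), where marginal(x) = Σ_j π_j·f_j(x).
Categorical probabilities:
  f_I = P(graph | comp) = 0.40
  f_II = P(graph | comp) = 0.46
  f_III = P(graph | comp) = 0.33
  f_IV = P(graph | comp) = 0.51
Unnormalised posteriors:
  π_I·f_I = 0.20 × 0.4 = 0.08
  π_II·f_II = 0.44 × 0.46 = 0.2024
  π_III·f_III = 0.31 × 0.33 = 0.1023
  π_IV·f_IV = 0.05 × 0.51 = 0.0255
Marginal: 0.08 + 0.2024 + 0.1023 + 0.0255 = 0.4102
P(Topic III | 'graph') ≈ 0.2494

0.2494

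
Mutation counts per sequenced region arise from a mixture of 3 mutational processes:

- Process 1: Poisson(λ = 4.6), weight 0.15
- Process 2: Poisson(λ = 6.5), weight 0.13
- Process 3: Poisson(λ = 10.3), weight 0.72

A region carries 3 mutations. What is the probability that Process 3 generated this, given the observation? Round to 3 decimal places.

Apply Bayes' rule: the posterior for each component is proportional to its prior times its likelihood at x.
Component likelihoods at x = 3 mutations:
  L_1 = e^(−4.6)·4.6^3/3! = 0.163068
  L_2 = e^(−6.5)·6.5^3/3! = 0.0688137
  L_3 = e^(−10.3)·10.3^3/3! = 0.0061253
Prior × likelihood for each component:
  π_1·L_1 = 0.15 × 0.163068 = 0.0244601
  π_2·L_2 = 0.13 × 0.0688137 = 0.00894578
  π_3·L_3 = 0.72 × 0.0061253 = 0.00441021
Marginal: 0.0244601 + 0.00894578 + 0.00441021 = 0.0378161
Responsibility of Process 3: 0.00441021 / 0.0378161 ≈ 0.117

0.117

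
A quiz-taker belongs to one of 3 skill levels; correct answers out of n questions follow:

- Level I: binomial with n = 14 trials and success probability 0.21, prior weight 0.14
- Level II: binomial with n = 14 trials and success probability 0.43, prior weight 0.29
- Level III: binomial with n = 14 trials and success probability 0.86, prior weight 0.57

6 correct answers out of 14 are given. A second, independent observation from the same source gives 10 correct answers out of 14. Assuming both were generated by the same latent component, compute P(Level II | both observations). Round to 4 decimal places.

0.9936

P(component k | x) = P(Z=k)·f_k(x) / marginal(x), where marginal(x) = Σ_j P(Z=j)·f_j(x).
Since both observations come from the same component, the likelihood for component k is f_k(x₁)·f_k(x₂).
  L_I = [C(14,6)·0.21^6·0.79^8 = 3003·8.57661e-05·0.151711 = 0.039074] × [6.50332e-05] = 2.54111e-06
  L_II = [C(14,6)·0.43^6·0.57^8 = 3003·0.00632136·0.0111429 = 0.211527] × [0.0228359] = 0.0048304
  L_III = [C(14,6)·0.86^6·0.14^8 = 3003·0.404567·1.47579e-07 = 0.000179296] × [0.0851002] = 1.52581e-05
Weight by the priors:
  P(Z=I)·L_I = 0.14 × 2.54111e-06 = 3.55755e-07
  P(Z=II)·L_II = 0.29 × 0.0048304 = 0.00140082
  P(Z=III)·L_III = 0.57 × 1.52581e-05 = 8.69713e-06
Evidence: 3.55755e-07 + 0.00140082 + 8.69713e-06 = 0.00140987
P(Level II | data) = 0.00140082 / 0.00140987 ≈ 0.9936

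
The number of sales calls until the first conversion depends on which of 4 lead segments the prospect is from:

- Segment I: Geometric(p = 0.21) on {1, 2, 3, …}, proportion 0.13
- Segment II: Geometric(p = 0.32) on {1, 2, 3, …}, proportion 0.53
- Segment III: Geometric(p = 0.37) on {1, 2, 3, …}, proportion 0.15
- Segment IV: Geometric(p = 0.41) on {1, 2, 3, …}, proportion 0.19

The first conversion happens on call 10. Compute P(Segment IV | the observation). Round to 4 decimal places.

Apply Bayes' rule: the posterior for each component is proportional to its prior times its likelihood at x.
Geometric probabilities:
  L_I = 0.21·(1−0.21)^9 = 0.21·0.119852 = 0.0251688
  L_II = 0.32·(1−0.32)^9 = 0.32·0.0310871 = 0.00994787
  L_III = 0.37·(1−0.37)^9 = 0.37·0.0156338 = 0.00578451
  L_IV = 0.41·(1−0.41)^9 = 0.41·0.008663 = 0.00355183
Unnormalised posteriors:
  π_I·L_I = 0.13 × 0.0251688 = 0.00327195
  π_II·L_II = 0.53 × 0.00994787 = 0.00527237
  π_III·L_III = 0.15 × 0.00578451 = 0.000867677
  π_IV·L_IV = 0.19 × 0.00355183 = 0.000674847
Marginal: 0.00327195 + 0.00527237 + 0.000867677 + 0.000674847 = 0.0100868
Responsibility of Segment IV: 0.000674847 / 0.0100868 ≈ 0.0669

0.0669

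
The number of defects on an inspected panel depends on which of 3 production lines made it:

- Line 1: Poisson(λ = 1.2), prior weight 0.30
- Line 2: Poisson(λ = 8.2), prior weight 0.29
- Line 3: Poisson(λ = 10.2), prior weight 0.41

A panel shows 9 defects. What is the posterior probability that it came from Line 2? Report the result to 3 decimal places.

0.423

The responsibility of component k is P(Z=k) f_k(x) divided by Σ_j P(Z=j) f_j(x).
Evaluate each component's likelihood at the observed value:
  p_1 = e^(−1.2)·1.2^9/9! = 4.28267e-06
  p_2 = e^(−8.2)·8.2^9/9! = 0.126866
  p_3 = e^(−10.2)·10.2^9/9! = 0.122415
Weight by the priors:
  P(Z=1)·p_1 = 0.30 × 4.28267e-06 = 1.2848e-06
  P(Z=2)·p_2 = 0.29 × 0.126866 = 0.0367913
  P(Z=3)·p_3 = 0.41 × 0.122415 = 0.0501902
Normaliser: 1.2848e-06 + 0.0367913 + 0.0501902 = 0.0869827
P(Line 2 | x) ≈ 0.423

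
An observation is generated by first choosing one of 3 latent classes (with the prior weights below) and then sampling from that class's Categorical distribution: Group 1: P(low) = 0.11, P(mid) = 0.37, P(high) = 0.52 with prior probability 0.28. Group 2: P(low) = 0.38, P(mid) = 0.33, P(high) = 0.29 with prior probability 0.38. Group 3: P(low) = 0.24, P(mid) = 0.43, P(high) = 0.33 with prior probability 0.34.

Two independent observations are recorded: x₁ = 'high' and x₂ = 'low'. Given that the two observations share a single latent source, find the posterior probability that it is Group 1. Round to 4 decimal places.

Apply Bayes' rule: the posterior for each component is proportional to its prior times its likelihood at x.
Since both observations come from the same component, the likelihood for component k is f_k(x₁)·f_k(x₂).
  f_1 = [P(high | comp) = 0.52] × [0.11] = 0.0572
  f_2 = [P(high | comp) = 0.29] × [0.38] = 0.1102
  f_3 = [P(high | comp) = 0.33] × [0.24] = 0.0792
Multiply by the mixture weights:
  π_1·f_1 = 0.28 × 0.0572 = 0.016016
  π_2·f_2 = 0.38 × 0.1102 = 0.041876
  π_3·f_3 = 0.34 × 0.0792 = 0.026928
Sum: 0.016016 + 0.041876 + 0.026928 = 0.08482
So the posterior for Group 1 is 0.016016 / 0.08482 ≈ 0.1888.

0.1888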